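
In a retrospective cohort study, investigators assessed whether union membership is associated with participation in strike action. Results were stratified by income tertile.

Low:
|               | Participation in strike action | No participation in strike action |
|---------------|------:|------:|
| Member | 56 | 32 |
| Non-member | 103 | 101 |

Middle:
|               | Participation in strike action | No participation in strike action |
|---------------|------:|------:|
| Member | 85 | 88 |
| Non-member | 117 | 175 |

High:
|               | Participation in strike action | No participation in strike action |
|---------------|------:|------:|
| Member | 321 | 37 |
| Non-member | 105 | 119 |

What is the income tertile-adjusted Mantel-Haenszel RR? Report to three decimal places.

RR_MH = Σ(aᵢ·n₀ᵢ/nᵢ) / Σ(cᵢ·n₁ᵢ/nᵢ), with n₁ᵢ = aᵢ+bᵢ (exposed), n₀ᵢ = cᵢ+dᵢ (unexposed), nᵢ = n₁ᵢ+n₀ᵢ.
Stratum 1 (Low): n₁ = 88, n₀ = 204, n = 292; a·n₀/n = 56·204/292 = 39.1233; c·n₁/n = 103·88/292 = 31.0411
Stratum 2 (Middle): n₁ = 173, n₀ = 292, n = 465; a·n₀/n = 85·292/465 = 53.3763; c·n₁/n = 117·173/465 = 43.5290
Stratum 3 (High): n₁ = 358, n₀ = 224, n = 582; a·n₀/n = 321·224/582 = 123.5464; c·n₁/n = 105·358/582 = 64.5876
RR_MH = (39.1233 + 53.3763 + 123.5464) / (31.0411 + 43.5290 + 64.5876) = 216.0460 / 139.1578 = 1.55253

1.553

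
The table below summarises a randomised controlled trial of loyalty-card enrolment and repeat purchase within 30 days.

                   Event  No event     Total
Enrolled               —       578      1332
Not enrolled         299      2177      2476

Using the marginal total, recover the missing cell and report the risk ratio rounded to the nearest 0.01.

4.69

The missing cell is in the exposed row: 1332 − 578 = 754.
So a = 754, b = 578, c = 299, d = 2177.
RR = [a/(a+b)] / [c/(c+d)] = (754/1332) / (299/2476) = 0.56607/0.12076 = 4.68756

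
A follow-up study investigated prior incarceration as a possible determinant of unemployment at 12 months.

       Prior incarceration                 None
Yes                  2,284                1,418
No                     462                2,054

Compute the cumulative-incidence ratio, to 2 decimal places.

Reading the table with exposure as columns: a = 2284 (Prior incarceration, case), b = 462 (Prior incarceration, non-case), c = 1418 (None, case), d = 2054.
Risk in exposed = 2284/2746 = 0.83176; risk in unexposed = 1418/3472 = 0.40841.
RR = 0.83176 / 0.40841 = 2.03657
The risk among the exposed is 2.04 times that among the unexposed.

2.04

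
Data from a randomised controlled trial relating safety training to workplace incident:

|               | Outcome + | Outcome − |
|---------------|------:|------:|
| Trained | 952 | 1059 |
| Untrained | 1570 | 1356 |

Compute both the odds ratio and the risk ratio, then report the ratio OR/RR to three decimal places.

0.880

Cells: a = 952, b = 1059, c = 1570, d = 1356.
OR = (952·1356)/(1059·1570) = 1290912/1662630 = 0.77643
Risk in exposed = 952/2011 = 0.47340; risk in unexposed = 1570/2926 = 0.53657; RR = 0.88227
OR/RR = 0.77643 / 0.88227 = 0.88004
The outcome is not rare, so the OR lies further from 1 than the RR.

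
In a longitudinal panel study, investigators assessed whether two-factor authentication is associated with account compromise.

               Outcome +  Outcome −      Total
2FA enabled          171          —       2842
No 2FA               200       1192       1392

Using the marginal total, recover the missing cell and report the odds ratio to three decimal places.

0.382

The missing cell is in the exposed row: 2842 − 171 = 2671.
So a = 171, b = 2671, c = 200, d = 1192.
OR = (a·d)/(b·c) = (171 × 1192) / (2671 × 200) = 203832 / 534200 = 0.38156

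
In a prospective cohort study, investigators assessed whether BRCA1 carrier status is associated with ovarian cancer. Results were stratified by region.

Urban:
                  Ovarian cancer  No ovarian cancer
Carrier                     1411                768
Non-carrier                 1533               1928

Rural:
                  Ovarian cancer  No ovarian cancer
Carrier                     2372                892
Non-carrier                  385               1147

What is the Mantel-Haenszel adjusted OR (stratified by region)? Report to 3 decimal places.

3.744

OR_MH = Σ(aᵢdᵢ/nᵢ) / Σ(bᵢcᵢ/nᵢ), where nᵢ is the stratum total.
Stratum 1 (Urban): n = 5640; a·d/n = 1411·1928/5640 = 482.3418; b·c/n = 768·1533/5640 = 208.7489
Stratum 2 (Rural): n = 4796; a·d/n = 2372·1147/4796 = 567.2819; b·c/n = 892·385/4796 = 71.6055
OR_MH = (482.3418 + 567.2819) / (208.7489 + 71.6055) = 1049.6237 / 280.3544 = 3.74392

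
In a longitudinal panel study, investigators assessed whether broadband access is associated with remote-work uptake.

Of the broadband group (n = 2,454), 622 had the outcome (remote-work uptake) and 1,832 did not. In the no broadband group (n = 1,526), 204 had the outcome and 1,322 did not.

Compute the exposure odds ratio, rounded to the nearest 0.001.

From the description: a = 622, b = 1832, c = 204, d = 1322.
OR = (a·d)/(b·c) = (622 × 1322) / (1832 × 204) = 822284 / 373728 = 2.20022
The odds of remote-work uptake are about 2.20 times as high in the broadband group.

2.200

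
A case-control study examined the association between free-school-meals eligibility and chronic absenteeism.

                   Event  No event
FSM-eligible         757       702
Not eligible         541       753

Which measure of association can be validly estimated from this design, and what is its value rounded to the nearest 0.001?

Cells: a = 757, b = 702, c = 541, d = 753.
This is a case-control study: participants were sampled on outcome status, so risks in the source population cannot be estimated directly — relative risk is not valid here. The odds ratio is the appropriate measure.
OR = (a·d)/(b·c) = (757 × 753) / (702 × 541) = 570021 / 379782 = 1.50092

1.501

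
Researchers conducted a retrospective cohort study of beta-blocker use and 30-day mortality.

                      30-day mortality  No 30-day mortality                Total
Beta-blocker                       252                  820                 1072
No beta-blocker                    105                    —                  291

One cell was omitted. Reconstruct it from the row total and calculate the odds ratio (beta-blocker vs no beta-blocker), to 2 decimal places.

The missing cell is in the unexposed row: 291 − 105 = 186.
So a = 252, b = 820, c = 105, d = 186.
OR = (a·d)/(b·c) = (252 × 186) / (820 × 105) = 46872 / 86100 = 0.54439

0.54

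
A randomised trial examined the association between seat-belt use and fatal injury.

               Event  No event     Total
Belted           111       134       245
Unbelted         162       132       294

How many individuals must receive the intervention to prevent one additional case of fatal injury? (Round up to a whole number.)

Risk in treated group = 111/245 = 0.45306; risk in control = 162/294 = 0.55102.
Absolute risk reduction = 0.55102 − 0.45306 = 0.09796
NNT = 1 / ARR = 1 / 0.09796 = 10.208 → round up → 11

11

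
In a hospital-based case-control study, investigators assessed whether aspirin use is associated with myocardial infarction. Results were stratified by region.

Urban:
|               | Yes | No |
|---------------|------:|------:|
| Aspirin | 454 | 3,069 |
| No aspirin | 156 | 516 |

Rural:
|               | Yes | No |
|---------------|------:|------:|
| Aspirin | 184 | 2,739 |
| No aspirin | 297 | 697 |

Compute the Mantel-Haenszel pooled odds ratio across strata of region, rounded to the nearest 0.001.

OR_MH = Σ(aᵢdᵢ/nᵢ) / Σ(bᵢcᵢ/nᵢ), where nᵢ is the stratum total.
Stratum 1 (Urban): n = 4195; a·d/n = 454·516/4195 = 55.8436; b·c/n = 3069·156/4195 = 114.1273
Stratum 2 (Rural): n = 3917; a·d/n = 184·697/3917 = 32.7414; b·c/n = 2739·297/3917 = 207.6801
OR_MH = (55.8436 + 32.7414) / (114.1273 + 207.6801) = 88.5850 / 321.8074 = 0.27527

0.275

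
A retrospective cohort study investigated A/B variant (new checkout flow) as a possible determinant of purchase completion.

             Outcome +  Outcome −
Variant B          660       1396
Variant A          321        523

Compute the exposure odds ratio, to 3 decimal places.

Cells: a = 660, b = 1396, c = 321, d = 523.
OR = (a·d)/(b·c) = (660 × 523) / (1396 × 321) = 345180 / 448116 = 0.77029
Exposure is associated with lower odds of purchase completion (OR = 0.77 < 1).

0.770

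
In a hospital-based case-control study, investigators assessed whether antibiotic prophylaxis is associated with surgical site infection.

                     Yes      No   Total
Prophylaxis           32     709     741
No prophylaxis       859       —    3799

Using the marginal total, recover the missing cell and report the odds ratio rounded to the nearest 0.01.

0.15

The missing cell is in the unexposed row: 3799 − 859 = 2940.
So a = 32, b = 709, c = 859, d = 2940.
OR = (a·d)/(b·c) = (32 × 2940) / (709 × 859) = 94080 / 609031 = 0.15447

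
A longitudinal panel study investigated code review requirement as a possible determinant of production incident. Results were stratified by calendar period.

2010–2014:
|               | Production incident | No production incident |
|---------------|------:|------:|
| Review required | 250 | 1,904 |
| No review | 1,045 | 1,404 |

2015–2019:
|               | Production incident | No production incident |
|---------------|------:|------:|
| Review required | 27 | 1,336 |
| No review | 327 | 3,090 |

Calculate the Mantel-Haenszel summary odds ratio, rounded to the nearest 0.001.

OR_MH = Σ(aᵢdᵢ/nᵢ) / Σ(bᵢcᵢ/nᵢ), where nᵢ is the stratum total.
Stratum 1 (2010–2014): n = 4603; a·d/n = 250·1404/4603 = 76.2546; b·c/n = 1904·1045/4603 = 432.2572
Stratum 2 (2015–2019): n = 4780; a·d/n = 27·3090/4780 = 17.4540; b·c/n = 1336·327/4780 = 91.3958
OR_MH = (76.2546 + 17.4540) / (432.2572 + 91.3958) = 93.7086 / 523.6530 = 0.17895

0.179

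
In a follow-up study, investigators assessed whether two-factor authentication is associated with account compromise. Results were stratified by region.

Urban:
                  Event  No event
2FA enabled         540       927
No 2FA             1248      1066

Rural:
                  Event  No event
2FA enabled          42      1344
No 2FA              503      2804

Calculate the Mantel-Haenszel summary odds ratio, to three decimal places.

0.394

OR_MH = Σ(aᵢdᵢ/nᵢ) / Σ(bᵢcᵢ/nᵢ), where nᵢ is the stratum total.
Stratum 1 (Urban): n = 3781; a·d/n = 540·1066/3781 = 152.2454; b·c/n = 927·1248/3781 = 305.9762
Stratum 2 (Rural): n = 4693; a·d/n = 42·2804/4693 = 25.0944; b·c/n = 1344·503/4693 = 144.0511
OR_MH = (152.2454 + 25.0944) / (305.9762 + 144.0511) = 177.3398 / 450.0273 = 0.39406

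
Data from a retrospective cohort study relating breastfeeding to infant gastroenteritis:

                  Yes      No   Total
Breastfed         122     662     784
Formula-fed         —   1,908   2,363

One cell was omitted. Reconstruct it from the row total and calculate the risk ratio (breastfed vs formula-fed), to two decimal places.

0.81

The missing cell is in the unexposed row: 2363 − 1908 = 455.
So a = 122, b = 662, c = 455, d = 1908.
RR = [a/(a+b)] / [c/(c+d)] = (122/784) / (455/2363) = 0.15561/0.19255 = 0.80816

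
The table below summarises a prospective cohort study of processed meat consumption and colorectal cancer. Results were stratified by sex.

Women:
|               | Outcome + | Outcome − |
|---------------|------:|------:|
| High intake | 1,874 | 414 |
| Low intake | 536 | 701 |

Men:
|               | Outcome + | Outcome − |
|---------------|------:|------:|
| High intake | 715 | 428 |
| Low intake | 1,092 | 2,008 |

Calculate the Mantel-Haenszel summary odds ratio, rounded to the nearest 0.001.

OR_MH = Σ(aᵢdᵢ/nᵢ) / Σ(bᵢcᵢ/nᵢ), where nᵢ is the stratum total.
Stratum 1 (Women): n = 3525; a·d/n = 1874·701/3525 = 372.6735; b·c/n = 414·536/3525 = 62.9515
Stratum 2 (Men): n = 4243; a·d/n = 715·2008/4243 = 338.3738; b·c/n = 428·1092/4243 = 110.1523
OR_MH = (372.6735 + 338.3738) / (62.9515 + 110.1523) = 711.0473 / 173.1037 = 4.10764

4.108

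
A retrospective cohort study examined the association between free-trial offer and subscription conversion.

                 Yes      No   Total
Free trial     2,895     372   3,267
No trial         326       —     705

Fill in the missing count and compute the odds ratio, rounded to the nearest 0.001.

The missing cell is in the unexposed row: 705 − 326 = 379.
So a = 2895, b = 372, c = 326, d = 379.
OR = (a·d)/(b·c) = (2895 × 379) / (372 × 326) = 1097205 / 121272 = 9.04747

9.047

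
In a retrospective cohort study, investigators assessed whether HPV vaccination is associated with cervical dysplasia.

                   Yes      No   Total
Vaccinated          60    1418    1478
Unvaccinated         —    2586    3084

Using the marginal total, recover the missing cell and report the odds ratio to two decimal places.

0.22

The missing cell is in the unexposed row: 3084 − 2586 = 498.
So a = 60, b = 1418, c = 498, d = 2586.
OR = (a·d)/(b·c) = (60 × 2586) / (1418 × 498) = 155160 / 706164 = 0.21972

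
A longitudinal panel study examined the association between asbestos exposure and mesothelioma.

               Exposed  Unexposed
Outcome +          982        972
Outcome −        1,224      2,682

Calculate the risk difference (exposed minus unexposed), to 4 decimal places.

0.1791

Reading the table with exposure as columns: a = 982 (Exposed, case), b = 1224 (Exposed, non-case), c = 972 (Unexposed, case), d = 2682.
Risk in exposed = 982/2206 = 0.445150; risk in unexposed = 972/3654 = 0.266010.
Risk difference = 0.445150 − 0.266010 = 0.179140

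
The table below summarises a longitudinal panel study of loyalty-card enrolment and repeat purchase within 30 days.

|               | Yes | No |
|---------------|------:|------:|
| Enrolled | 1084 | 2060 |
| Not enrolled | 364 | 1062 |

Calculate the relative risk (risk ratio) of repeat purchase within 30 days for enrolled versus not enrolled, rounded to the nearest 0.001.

Cells: a = 1084, b = 2060, c = 364, d = 1062.
Risk in exposed = 1084/3144 = 0.34478; risk in unexposed = 364/1426 = 0.25526.
RR = 0.34478 / 0.25526 = 1.35072
The risk among the exposed is 1.35 times that among the unexposed.

1.351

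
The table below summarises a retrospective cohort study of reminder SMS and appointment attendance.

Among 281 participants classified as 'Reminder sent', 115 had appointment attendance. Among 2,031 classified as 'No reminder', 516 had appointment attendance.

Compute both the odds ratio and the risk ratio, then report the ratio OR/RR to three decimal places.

From the description: a = 115, b = 166, c = 516, d = 1515.
OR = (115·1515)/(166·516) = 174225/85656 = 2.03401
Risk in exposed = 115/281 = 0.40925; risk in unexposed = 516/2031 = 0.25406; RR = 1.61084
OR/RR = 2.03401 / 1.61084 = 1.26270
The outcome is not rare, so the OR lies further from 1 than the RR.

1.263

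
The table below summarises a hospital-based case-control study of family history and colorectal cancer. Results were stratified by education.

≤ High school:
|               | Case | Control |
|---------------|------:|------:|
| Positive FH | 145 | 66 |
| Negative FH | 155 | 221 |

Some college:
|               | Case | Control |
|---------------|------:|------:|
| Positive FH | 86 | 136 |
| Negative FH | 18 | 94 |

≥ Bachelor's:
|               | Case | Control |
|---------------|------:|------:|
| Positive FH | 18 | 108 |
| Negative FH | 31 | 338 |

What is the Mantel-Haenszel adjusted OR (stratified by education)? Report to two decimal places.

OR_MH = Σ(aᵢdᵢ/nᵢ) / Σ(bᵢcᵢ/nᵢ), where nᵢ is the stratum total.
Stratum 1 (≤ High school): n = 587; a·d/n = 145·221/587 = 54.5911; b·c/n = 66·155/587 = 17.4276
Stratum 2 (Some college): n = 334; a·d/n = 86·94/334 = 24.2036; b·c/n = 136·18/334 = 7.3293
Stratum 3 (≥ Bachelor's): n = 495; a·d/n = 18·338/495 = 12.2909; b·c/n = 108·31/495 = 6.7636
OR_MH = (54.5911 + 24.2036 + 12.2909) / (17.4276 + 7.3293 + 6.7636) = 91.0856 / 31.5206 = 2.88972

2.89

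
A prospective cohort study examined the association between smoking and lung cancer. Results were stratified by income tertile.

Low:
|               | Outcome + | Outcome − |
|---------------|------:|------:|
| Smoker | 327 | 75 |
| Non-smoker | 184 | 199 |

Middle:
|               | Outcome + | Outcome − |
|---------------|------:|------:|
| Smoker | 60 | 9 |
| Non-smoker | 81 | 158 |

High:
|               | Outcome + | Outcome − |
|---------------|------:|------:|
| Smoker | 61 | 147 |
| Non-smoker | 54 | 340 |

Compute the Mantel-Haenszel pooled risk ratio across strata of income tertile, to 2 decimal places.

RR_MH = Σ(aᵢ·n₀ᵢ/nᵢ) / Σ(cᵢ·n₁ᵢ/nᵢ), with n₁ᵢ = aᵢ+bᵢ (exposed), n₀ᵢ = cᵢ+dᵢ (unexposed), nᵢ = n₁ᵢ+n₀ᵢ.
Stratum 1 (Low): n₁ = 402, n₀ = 383, n = 785; a·n₀/n = 327·383/785 = 159.5427; c·n₁/n = 184·402/785 = 94.2268
Stratum 2 (Middle): n₁ = 69, n₀ = 239, n = 308; a·n₀/n = 60·239/308 = 46.5584; c·n₁/n = 81·69/308 = 18.1461
Stratum 3 (High): n₁ = 208, n₀ = 394, n = 602; a·n₀/n = 61·394/602 = 39.9236; c·n₁/n = 54·208/602 = 18.6578
RR_MH = (159.5427 + 46.5584 + 39.9236) / (94.2268 + 18.1461 + 18.6578) = 246.0247 / 131.0307 = 1.87761

1.88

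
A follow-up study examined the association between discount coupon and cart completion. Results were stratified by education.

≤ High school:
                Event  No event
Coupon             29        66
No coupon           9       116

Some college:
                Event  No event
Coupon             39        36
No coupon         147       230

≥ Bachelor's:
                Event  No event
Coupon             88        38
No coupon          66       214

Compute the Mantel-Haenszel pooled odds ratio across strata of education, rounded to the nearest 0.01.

OR_MH = Σ(aᵢdᵢ/nᵢ) / Σ(bᵢcᵢ/nᵢ), where nᵢ is the stratum total.
Stratum 1 (≤ High school): n = 220; a·d/n = 29·116/220 = 15.2909; b·c/n = 66·9/220 = 2.7000
Stratum 2 (Some college): n = 452; a·d/n = 39·230/452 = 19.8451; b·c/n = 36·147/452 = 11.7080
Stratum 3 (≥ Bachelor's): n = 406; a·d/n = 88·214/406 = 46.3842; b·c/n = 38·66/406 = 6.1773
OR_MH = (15.2909 + 19.8451 + 46.3842) / (2.7000 + 11.7080 + 6.1773) = 81.5203 / 20.5853 = 3.96012

3.96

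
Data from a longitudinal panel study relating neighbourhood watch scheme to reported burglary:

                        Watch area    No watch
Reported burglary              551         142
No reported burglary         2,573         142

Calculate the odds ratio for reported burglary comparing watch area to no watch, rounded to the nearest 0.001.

Reading the table with exposure as columns: a = 551 (Watch area, case), b = 2573 (Watch area, non-case), c = 142 (No watch, case), d = 142.
OR = (a·d)/(b·c) = (551 × 142) / (2573 × 142) = 78242 / 365366 = 0.21415
Exposure is associated with lower odds of reported burglary (OR = 0.21 < 1).

0.214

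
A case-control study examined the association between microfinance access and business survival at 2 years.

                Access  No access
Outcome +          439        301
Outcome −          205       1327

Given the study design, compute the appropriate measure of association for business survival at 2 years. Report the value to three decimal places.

Reading the table with exposure as columns: a = 439 (Access, case), b = 205 (Access, non-case), c = 301 (No access, case), d = 1327.
This is a case-control study: participants were sampled on outcome status, so risks in the source population cannot be estimated directly — relative risk is not valid here. The odds ratio is the appropriate measure.
OR = (a·d)/(b·c) = (439 × 1327) / (205 × 301) = 582553 / 61705 = 9.44094

9.441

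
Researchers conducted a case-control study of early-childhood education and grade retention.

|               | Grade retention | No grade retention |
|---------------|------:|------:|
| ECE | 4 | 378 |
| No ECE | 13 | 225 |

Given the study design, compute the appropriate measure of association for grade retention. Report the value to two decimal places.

Cells: a = 4, b = 378, c = 13, d = 225.
This is a case-control study: participants were sampled on outcome status, so risks in the source population cannot be estimated directly — relative risk is not valid here. The odds ratio is the appropriate measure.
OR = (a·d)/(b·c) = (4 × 225) / (378 × 13) = 900 / 4914 = 0.18315

0.18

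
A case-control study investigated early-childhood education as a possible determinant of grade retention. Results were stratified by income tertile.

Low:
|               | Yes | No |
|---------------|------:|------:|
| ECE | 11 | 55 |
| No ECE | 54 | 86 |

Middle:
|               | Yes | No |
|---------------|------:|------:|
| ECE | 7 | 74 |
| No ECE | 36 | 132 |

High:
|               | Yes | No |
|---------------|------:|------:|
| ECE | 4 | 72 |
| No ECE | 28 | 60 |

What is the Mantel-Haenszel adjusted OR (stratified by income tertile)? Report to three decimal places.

OR_MH = Σ(aᵢdᵢ/nᵢ) / Σ(bᵢcᵢ/nᵢ), where nᵢ is the stratum total.
Stratum 1 (Low): n = 206; a·d/n = 11·86/206 = 4.5922; b·c/n = 55·54/206 = 14.4175
Stratum 2 (Middle): n = 249; a·d/n = 7·132/249 = 3.7108; b·c/n = 74·36/249 = 10.6988
Stratum 3 (High): n = 164; a·d/n = 4·60/164 = 1.4634; b·c/n = 72·28/164 = 12.2927
OR_MH = (4.5922 + 3.7108 + 1.4634) / (14.4175 + 10.6988 + 12.2927) = 9.7665 / 37.4090 = 0.26107

0.261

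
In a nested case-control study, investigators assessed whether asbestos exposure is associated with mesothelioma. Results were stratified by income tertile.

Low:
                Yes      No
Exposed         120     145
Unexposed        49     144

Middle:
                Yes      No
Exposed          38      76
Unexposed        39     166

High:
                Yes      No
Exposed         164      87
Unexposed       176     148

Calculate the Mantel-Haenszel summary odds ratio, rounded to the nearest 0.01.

OR_MH = Σ(aᵢdᵢ/nᵢ) / Σ(bᵢcᵢ/nᵢ), where nᵢ is the stratum total.
Stratum 1 (Low): n = 458; a·d/n = 120·144/458 = 37.7293; b·c/n = 145·49/458 = 15.5131
Stratum 2 (Middle): n = 319; a·d/n = 38·166/319 = 19.7743; b·c/n = 76·39/319 = 9.2915
Stratum 3 (High): n = 575; a·d/n = 164·148/575 = 42.2122; b·c/n = 87·176/575 = 26.6296
OR_MH = (37.7293 + 19.7743 + 42.2122) / (15.5131 + 9.2915 + 26.6296) = 99.7157 / 51.4342 = 1.93870

1.94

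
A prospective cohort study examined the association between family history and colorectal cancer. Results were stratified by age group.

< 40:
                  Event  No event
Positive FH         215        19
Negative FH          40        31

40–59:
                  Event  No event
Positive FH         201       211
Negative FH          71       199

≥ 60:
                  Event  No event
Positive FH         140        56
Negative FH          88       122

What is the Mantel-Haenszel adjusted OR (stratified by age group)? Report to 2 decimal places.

3.35

OR_MH = Σ(aᵢdᵢ/nᵢ) / Σ(bᵢcᵢ/nᵢ), where nᵢ is the stratum total.
Stratum 1 (< 40): n = 305; a·d/n = 215·31/305 = 21.8525; b·c/n = 19·40/305 = 2.4918
Stratum 2 (40–59): n = 682; a·d/n = 201·199/682 = 58.6496; b·c/n = 211·71/682 = 21.9663
Stratum 3 (≥ 60): n = 406; a·d/n = 140·122/406 = 42.0690; b·c/n = 56·88/406 = 12.1379
OR_MH = (21.8525 + 58.6496 + 42.0690) / (2.4918 + 21.9663 + 12.1379) = 122.5710 / 36.5960 = 3.34930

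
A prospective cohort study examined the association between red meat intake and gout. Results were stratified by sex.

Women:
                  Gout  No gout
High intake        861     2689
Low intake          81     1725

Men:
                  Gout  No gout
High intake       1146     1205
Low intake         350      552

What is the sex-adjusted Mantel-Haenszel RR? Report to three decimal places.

1.983

RR_MH = Σ(aᵢ·n₀ᵢ/nᵢ) / Σ(cᵢ·n₁ᵢ/nᵢ), with n₁ᵢ = aᵢ+bᵢ (exposed), n₀ᵢ = cᵢ+dᵢ (unexposed), nᵢ = n₁ᵢ+n₀ᵢ.
Stratum 1 (Women): n₁ = 3550, n₀ = 1806, n = 5356; a·n₀/n = 861·1806/5356 = 290.3223; c·n₁/n = 81·3550/5356 = 53.6875
Stratum 2 (Men): n₁ = 2351, n₀ = 902, n = 3253; a·n₀/n = 1146·902/3253 = 317.7658; c·n₁/n = 350·2351/3253 = 252.9511
RR_MH = (290.3223 + 317.7658) / (53.6875 + 252.9511) = 608.0880 / 306.6386 = 1.98308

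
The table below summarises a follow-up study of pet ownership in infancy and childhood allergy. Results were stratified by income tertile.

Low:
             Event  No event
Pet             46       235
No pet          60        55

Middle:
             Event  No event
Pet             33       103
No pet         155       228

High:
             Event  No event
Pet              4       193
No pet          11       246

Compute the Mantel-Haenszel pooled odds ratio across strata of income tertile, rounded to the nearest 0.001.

0.324

OR_MH = Σ(aᵢdᵢ/nᵢ) / Σ(bᵢcᵢ/nᵢ), where nᵢ is the stratum total.
Stratum 1 (Low): n = 396; a·d/n = 46·55/396 = 6.3889; b·c/n = 235·60/396 = 35.6061
Stratum 2 (Middle): n = 519; a·d/n = 33·228/519 = 14.4971; b·c/n = 103·155/519 = 30.7611
Stratum 3 (High): n = 454; a·d/n = 4·246/454 = 2.1674; b·c/n = 193·11/454 = 4.6762
OR_MH = (6.3889 + 14.4971 + 2.1674) / (35.6061 + 30.7611 + 4.6762) = 23.0534 / 71.0434 = 0.32450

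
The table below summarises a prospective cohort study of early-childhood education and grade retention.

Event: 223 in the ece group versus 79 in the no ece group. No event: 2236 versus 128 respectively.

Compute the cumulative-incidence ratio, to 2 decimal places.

From the description: a = 223, b = 2236, c = 79, d = 128.
Risk in exposed = 223/2459 = 0.09069; risk in unexposed = 79/207 = 0.38164.
RR = 0.09069 / 0.38164 = 0.23762
The risk is 76% lower among the exposed than among the unexposed.

0.24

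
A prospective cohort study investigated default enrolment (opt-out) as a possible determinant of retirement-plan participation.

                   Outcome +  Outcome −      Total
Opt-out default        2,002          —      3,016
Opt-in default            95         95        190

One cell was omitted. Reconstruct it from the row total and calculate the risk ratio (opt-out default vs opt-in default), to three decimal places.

1.328

The missing cell is in the exposed row: 3016 − 2002 = 1014.
So a = 2002, b = 1014, c = 95, d = 95.
RR = [a/(a+b)] / [c/(c+d)] = (2002/3016) / (95/190) = 0.66379/0.50000 = 1.32759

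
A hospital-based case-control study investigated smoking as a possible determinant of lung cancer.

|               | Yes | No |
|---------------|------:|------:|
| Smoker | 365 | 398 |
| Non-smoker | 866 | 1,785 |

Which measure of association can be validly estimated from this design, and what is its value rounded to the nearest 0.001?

Cells: a = 365, b = 398, c = 866, d = 1785.
This is a hospital-based case-control study: participants were sampled on outcome status, so risks in the source population cannot be estimated directly — relative risk is not valid here. The odds ratio is the appropriate measure.
OR = (a·d)/(b·c) = (365 × 1785) / (398 × 866) = 651525 / 344668 = 1.89030

1.890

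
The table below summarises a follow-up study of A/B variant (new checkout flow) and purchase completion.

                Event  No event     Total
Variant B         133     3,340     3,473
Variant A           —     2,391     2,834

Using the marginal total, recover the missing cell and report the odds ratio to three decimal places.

0.215

The missing cell is in the unexposed row: 2834 − 2391 = 443.
So a = 133, b = 3340, c = 443, d = 2391.
OR = (a·d)/(b·c) = (133 × 2391) / (3340 × 443) = 318003 / 1479620 = 0.21492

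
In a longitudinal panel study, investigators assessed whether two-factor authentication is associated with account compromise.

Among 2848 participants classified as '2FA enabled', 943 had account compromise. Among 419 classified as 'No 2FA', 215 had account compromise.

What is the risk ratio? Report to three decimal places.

0.645

From the description: a = 943, b = 1905, c = 215, d = 204.
Risk in exposed = 943/2848 = 0.33111; risk in unexposed = 215/419 = 0.51313.
RR = 0.33111 / 0.51313 = 0.64528
The risk is 35% lower among the exposed than among the unexposed.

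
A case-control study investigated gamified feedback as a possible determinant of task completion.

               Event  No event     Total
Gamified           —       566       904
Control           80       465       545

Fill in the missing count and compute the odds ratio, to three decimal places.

3.471

The missing cell is in the exposed row: 904 − 566 = 338.
So a = 338, b = 566, c = 80, d = 465.
OR = (a·d)/(b·c) = (338 × 465) / (566 × 80) = 157170 / 45280 = 3.47107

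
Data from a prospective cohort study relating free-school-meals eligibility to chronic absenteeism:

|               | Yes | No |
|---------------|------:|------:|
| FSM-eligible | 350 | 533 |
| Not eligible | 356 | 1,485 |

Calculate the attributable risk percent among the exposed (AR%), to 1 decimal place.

51.2

Cells: a = 350, b = 533, c = 356, d = 1485.
Risk in exposed = 350/883 = 0.39638; risk in unexposed = 356/1841 = 0.19337.
RR = 0.39638/0.19337 = 2.04980
AR% = (RR − 1)/RR × 100 = (2.04980 − 1)/2.04980 × 100 = 51.2147%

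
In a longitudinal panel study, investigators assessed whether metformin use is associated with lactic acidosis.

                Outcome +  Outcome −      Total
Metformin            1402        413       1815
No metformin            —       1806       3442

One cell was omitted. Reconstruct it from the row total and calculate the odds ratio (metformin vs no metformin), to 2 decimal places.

The missing cell is in the unexposed row: 3442 − 1806 = 1636.
So a = 1402, b = 413, c = 1636, d = 1806.
OR = (a·d)/(b·c) = (1402 × 1806) / (413 × 1636) = 2532012 / 675668 = 3.74742

3.75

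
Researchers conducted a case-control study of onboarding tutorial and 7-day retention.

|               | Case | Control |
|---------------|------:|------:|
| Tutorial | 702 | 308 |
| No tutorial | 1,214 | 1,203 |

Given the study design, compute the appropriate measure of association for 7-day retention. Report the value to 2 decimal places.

2.26

Cells: a = 702, b = 308, c = 1214, d = 1203.
This is a case-control study: participants were sampled on outcome status, so risks in the source population cannot be estimated directly — relative risk is not valid here. The odds ratio is the appropriate measure.
OR = (a·d)/(b·c) = (702 × 1203) / (308 × 1214) = 844506 / 373912 = 2.25857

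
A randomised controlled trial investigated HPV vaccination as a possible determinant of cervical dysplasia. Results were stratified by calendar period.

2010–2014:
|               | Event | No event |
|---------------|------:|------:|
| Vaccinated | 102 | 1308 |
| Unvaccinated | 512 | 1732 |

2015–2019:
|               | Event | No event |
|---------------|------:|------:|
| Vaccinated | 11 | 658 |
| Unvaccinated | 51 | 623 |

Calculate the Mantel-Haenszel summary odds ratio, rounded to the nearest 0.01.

0.26

OR_MH = Σ(aᵢdᵢ/nᵢ) / Σ(bᵢcᵢ/nᵢ), where nᵢ is the stratum total.
Stratum 1 (2010–2014): n = 3654; a·d/n = 102·1732/3654 = 48.3481; b·c/n = 1308·512/3654 = 183.2775
Stratum 2 (2015–2019): n = 1343; a·d/n = 11·623/1343 = 5.1028; b·c/n = 658·51/1343 = 24.9873
OR_MH = (48.3481 + 5.1028) / (183.2775 + 24.9873) = 53.4509 / 208.2648 = 0.25665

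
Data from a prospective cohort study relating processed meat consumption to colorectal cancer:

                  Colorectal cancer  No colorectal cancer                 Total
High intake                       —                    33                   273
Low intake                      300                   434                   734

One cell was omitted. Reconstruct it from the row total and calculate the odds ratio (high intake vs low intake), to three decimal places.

10.521

The missing cell is in the exposed row: 273 − 33 = 240.
So a = 240, b = 33, c = 300, d = 434.
OR = (a·d)/(b·c) = (240 × 434) / (33 × 300) = 104160 / 9900 = 10.52121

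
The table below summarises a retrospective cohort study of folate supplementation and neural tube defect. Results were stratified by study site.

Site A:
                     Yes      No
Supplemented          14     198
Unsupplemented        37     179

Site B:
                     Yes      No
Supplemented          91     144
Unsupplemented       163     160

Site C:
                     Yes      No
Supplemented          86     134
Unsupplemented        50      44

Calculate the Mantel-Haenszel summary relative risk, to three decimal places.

RR_MH = Σ(aᵢ·n₀ᵢ/nᵢ) / Σ(cᵢ·n₁ᵢ/nᵢ), with n₁ᵢ = aᵢ+bᵢ (exposed), n₀ᵢ = cᵢ+dᵢ (unexposed), nᵢ = n₁ᵢ+n₀ᵢ.
Stratum 1 (Site A): n₁ = 212, n₀ = 216, n = 428; a·n₀/n = 14·216/428 = 7.0654; c·n₁/n = 37·212/428 = 18.3271
Stratum 2 (Site B): n₁ = 235, n₀ = 323, n = 558; a·n₀/n = 91·323/558 = 52.6756; c·n₁/n = 163·235/558 = 68.6470
Stratum 3 (Site C): n₁ = 220, n₀ = 94, n = 314; a·n₀/n = 86·94/314 = 25.7452; c·n₁/n = 50·220/314 = 35.0318
RR_MH = (7.0654 + 52.6756 + 25.7452) / (18.3271 + 68.6470 + 35.0318) = 85.4863 / 122.0059 = 0.70067

0.701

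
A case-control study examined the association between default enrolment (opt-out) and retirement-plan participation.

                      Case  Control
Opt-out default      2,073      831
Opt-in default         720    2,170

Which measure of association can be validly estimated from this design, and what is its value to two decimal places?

7.52

Cells: a = 2073, b = 831, c = 720, d = 2170.
This is a case-control study: participants were sampled on outcome status, so risks in the source population cannot be estimated directly — relative risk is not valid here. The odds ratio is the appropriate measure.
OR = (a·d)/(b·c) = (2073 × 2170) / (831 × 720) = 4498410 / 598320 = 7.51840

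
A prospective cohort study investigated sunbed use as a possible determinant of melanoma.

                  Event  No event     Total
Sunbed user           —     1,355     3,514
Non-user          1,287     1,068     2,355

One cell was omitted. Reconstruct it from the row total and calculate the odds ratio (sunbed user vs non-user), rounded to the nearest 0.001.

The missing cell is in the exposed row: 3514 − 1355 = 2159.
So a = 2159, b = 1355, c = 1287, d = 1068.
OR = (a·d)/(b·c) = (2159 × 1068) / (1355 × 1287) = 2305812 / 1743885 = 1.32223

1.322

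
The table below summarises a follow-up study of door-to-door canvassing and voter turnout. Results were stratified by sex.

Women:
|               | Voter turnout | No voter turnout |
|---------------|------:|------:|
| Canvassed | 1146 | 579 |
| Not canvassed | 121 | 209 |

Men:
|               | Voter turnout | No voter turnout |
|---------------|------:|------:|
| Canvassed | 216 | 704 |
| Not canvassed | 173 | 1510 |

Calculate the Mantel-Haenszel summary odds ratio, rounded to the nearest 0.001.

OR_MH = Σ(aᵢdᵢ/nᵢ) / Σ(bᵢcᵢ/nᵢ), where nᵢ is the stratum total.
Stratum 1 (Women): n = 2055; a·d/n = 1146·209/2055 = 116.5518; b·c/n = 579·121/2055 = 34.0920
Stratum 2 (Men): n = 2603; a·d/n = 216·1510/2603 = 125.3016; b·c/n = 704·173/2603 = 46.7891
OR_MH = (116.5518 + 125.3016) / (34.0920 + 46.7891) = 241.8534 / 80.8811 = 2.99024

2.990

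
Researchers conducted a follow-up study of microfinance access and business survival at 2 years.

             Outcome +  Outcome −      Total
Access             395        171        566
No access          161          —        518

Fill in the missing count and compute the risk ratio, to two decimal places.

2.25

The missing cell is in the unexposed row: 518 − 161 = 357.
So a = 395, b = 171, c = 161, d = 357.
RR = [a/(a+b)] / [c/(c+d)] = (395/566) / (161/518) = 0.69788/0.31081 = 2.24535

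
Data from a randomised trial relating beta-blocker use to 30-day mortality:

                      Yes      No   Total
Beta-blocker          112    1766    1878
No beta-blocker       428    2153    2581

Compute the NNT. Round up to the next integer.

10

Risk in treated group = 112/1878 = 0.05964; risk in control = 428/2581 = 0.16583.
Absolute risk reduction = 0.16583 − 0.05964 = 0.10619
NNT = 1 / ARR = 1 / 0.10619 = 9.417 → round up → 10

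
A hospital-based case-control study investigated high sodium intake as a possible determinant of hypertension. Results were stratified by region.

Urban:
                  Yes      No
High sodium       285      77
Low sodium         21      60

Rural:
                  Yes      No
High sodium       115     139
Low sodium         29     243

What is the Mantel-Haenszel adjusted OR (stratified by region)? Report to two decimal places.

OR_MH = Σ(aᵢdᵢ/nᵢ) / Σ(bᵢcᵢ/nᵢ), where nᵢ is the stratum total.
Stratum 1 (Urban): n = 443; a·d/n = 285·60/443 = 38.6005; b·c/n = 77·21/443 = 3.6501
Stratum 2 (Rural): n = 526; a·d/n = 115·243/526 = 53.1274; b·c/n = 139·29/526 = 7.6635
OR_MH = (38.6005 + 53.1274) / (3.6501 + 7.6635) = 91.7278 / 11.3136 = 8.10774

8.11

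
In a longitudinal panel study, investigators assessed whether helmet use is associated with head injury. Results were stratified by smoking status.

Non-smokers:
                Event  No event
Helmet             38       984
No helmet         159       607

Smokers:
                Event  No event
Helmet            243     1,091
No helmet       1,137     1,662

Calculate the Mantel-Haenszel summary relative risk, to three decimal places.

0.395

RR_MH = Σ(aᵢ·n₀ᵢ/nᵢ) / Σ(cᵢ·n₁ᵢ/nᵢ), with n₁ᵢ = aᵢ+bᵢ (exposed), n₀ᵢ = cᵢ+dᵢ (unexposed), nᵢ = n₁ᵢ+n₀ᵢ.
Stratum 1 (Non-smokers): n₁ = 1022, n₀ = 766, n = 1788; a·n₀/n = 38·766/1788 = 16.2796; c·n₁/n = 159·1022/1788 = 90.8826
Stratum 2 (Smokers): n₁ = 1334, n₀ = 2799, n = 4133; a·n₀/n = 243·2799/4133 = 164.5674; c·n₁/n = 1137·1334/4133 = 366.9872
RR_MH = (16.2796 + 164.5674) / (90.8826 + 366.9872) = 180.8470 / 457.8697 = 0.39497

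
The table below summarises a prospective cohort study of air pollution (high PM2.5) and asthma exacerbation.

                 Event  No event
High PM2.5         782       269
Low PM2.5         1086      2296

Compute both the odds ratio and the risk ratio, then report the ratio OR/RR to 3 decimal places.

2.652

Cells: a = 782, b = 269, c = 1086, d = 2296.
OR = (782·2296)/(269·1086) = 1795472/292134 = 6.14606
Risk in exposed = 782/1051 = 0.74405; risk in unexposed = 1086/3382 = 0.32111; RR = 2.31712
OR/RR = 6.14606 / 2.31712 = 2.65246
The outcome is not rare, so the OR lies further from 1 than the RR.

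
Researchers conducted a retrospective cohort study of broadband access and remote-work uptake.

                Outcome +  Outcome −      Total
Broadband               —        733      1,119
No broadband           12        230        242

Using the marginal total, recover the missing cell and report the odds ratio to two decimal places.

10.09

The missing cell is in the exposed row: 1119 − 733 = 386.
So a = 386, b = 733, c = 12, d = 230.
OR = (a·d)/(b·c) = (386 × 230) / (733 × 12) = 88780 / 8796 = 10.09322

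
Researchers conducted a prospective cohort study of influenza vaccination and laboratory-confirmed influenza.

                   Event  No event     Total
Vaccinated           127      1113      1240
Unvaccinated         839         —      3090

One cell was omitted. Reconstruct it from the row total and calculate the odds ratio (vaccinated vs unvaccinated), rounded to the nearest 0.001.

0.306

The missing cell is in the unexposed row: 3090 − 839 = 2251.
So a = 127, b = 1113, c = 839, d = 2251.
OR = (a·d)/(b·c) = (127 × 2251) / (1113 × 839) = 285877 / 933807 = 0.30614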